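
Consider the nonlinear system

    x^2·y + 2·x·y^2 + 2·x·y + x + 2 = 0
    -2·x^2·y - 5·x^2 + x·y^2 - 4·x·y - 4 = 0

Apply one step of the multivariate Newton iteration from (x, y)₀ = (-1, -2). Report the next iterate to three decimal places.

(1.023, -3.886)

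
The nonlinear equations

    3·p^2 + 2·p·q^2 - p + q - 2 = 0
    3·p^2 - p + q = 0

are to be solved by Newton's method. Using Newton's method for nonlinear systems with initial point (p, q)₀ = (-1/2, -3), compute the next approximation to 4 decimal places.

(-0.4881, -1.2024)

At (-1/2, -3): F = (-12.7500, -1.7500).
Jacobian J = [[6·p + 2·q^2 - 1, 4·p·q + 1], [6·p - 1, 1]].
At the point, J = [[14.0000, 7.0000], [-4.0000, 1.0000]] (det J = 42.0000).
Solving J·Δ = −F gives Δ = (0.0119, 1.7976).
Then the next iterate is (p, q)₁ = (-0.4881, -1.2024).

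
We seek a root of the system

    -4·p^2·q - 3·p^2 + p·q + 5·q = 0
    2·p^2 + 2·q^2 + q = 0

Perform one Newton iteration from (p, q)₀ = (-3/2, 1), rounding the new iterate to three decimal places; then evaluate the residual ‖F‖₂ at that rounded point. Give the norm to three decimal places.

5.107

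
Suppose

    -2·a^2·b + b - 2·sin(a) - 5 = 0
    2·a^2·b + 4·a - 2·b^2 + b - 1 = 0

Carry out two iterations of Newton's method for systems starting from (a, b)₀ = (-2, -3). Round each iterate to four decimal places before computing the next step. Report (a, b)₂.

At (-2, -3): F = (17.818595, -54.0000).
Jacobian J = [[-4·a·b - 2·cos(a), -2·a^2 + 1], [4·a·b + 4, 2·a^2 - 4·b + 1]].
At the point, J = [[-23.167706, -7.0000], [28.0000, 21.0000]] (det J = -290.521833).
Solving J·Δ = −F gives Δ = (-0.0131, 2.5889).
Then the next iterate is (a, b)₁ = (-2.0131, -0.4111).
Round to (-2.0131, -0.4111) and repeat: F = (-0.271540, -13.133531), J = [[-2.454296, -7.105143], [7.310342, 10.749543]].
Δ = (3.7653, -1.3388), so (a, b)₂ = (1.7522, -1.7499).

(1.7522, -1.7499)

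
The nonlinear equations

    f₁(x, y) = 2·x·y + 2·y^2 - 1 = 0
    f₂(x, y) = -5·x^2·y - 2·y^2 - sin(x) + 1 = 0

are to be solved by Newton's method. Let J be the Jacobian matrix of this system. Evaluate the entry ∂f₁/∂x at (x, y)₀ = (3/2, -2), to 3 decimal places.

-4.000

∂f₁/∂x = 2·y.
At (3/2, -2) this is -4.000.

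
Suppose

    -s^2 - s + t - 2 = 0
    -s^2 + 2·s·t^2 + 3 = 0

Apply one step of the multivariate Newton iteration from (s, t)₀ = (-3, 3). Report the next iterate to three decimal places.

(-1.824, 2.118)

At (-3, 3): F = (-5.000, -60.000).
Jacobian J = [[-2·s - 1, 1], [-2·s + 2·t^2, 4·s·t]].
At the point, J = [[5.000, 1.000], [24.000, -36.000]] (det J = -204.000).
Solving J·Δ = −F gives Δ = (1.176, -0.882).
Then the next iterate is (s, t)₁ = (-1.824, 2.118).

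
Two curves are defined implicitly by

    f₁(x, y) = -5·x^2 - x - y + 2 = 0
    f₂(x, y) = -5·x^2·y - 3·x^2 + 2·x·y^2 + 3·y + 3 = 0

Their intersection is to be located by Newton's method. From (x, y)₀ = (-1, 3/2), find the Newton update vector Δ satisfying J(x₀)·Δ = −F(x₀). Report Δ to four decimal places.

At (-1, 3/2): F = (-3.5000, -7.5000).
Jacobian J = [[-10·x - 1, -1], [-10·x·y - 6·x + 2·y^2, -5·x^2 + 4·x·y + 3]].
At the point, J = [[9.0000, -1.0000], [25.5000, -8.0000]] (det J = -46.5000).
Solving J·Δ = −F gives Δ = (0.4409, 0.4677).

(0.4409, 0.4677)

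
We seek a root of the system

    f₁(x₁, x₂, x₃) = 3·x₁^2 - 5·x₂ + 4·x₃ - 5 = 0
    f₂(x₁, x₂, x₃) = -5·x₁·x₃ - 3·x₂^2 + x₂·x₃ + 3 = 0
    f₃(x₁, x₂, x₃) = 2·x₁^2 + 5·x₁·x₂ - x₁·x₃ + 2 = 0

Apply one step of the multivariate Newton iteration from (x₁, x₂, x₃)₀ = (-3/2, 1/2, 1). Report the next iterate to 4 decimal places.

At (-3/2, 1/2, 1): F = (3.2500, 10.2500, 4.2500).
Jacobian J = [[6·x₁, -5, 4], [-5·x₃, -6·x₂ + x₃, -5·x₁ + x₂], [4·x₁ + 5·x₂ - x₃, 5·x₁, -x₁]].
At the point, J = [[-9.0000, -5.0000, 4.0000], [-5.0000, -2.0000, 8.0000], [-4.5000, -7.5000, 1.5000]] (det J = -256.5000).
Solving J·Δ = −F gives Δ = (-0.7071, 0.6803, -1.5531).
Then the next iterate is (x₁, x₂, x₃)₁ = (-2.2071, 1.1803, -0.5531).

(-2.2071, 1.1803, -0.5531)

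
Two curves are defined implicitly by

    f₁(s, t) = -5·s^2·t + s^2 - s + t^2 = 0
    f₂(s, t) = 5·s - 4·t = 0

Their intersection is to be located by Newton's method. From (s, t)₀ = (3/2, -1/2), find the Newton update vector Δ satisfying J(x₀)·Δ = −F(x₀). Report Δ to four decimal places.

(-3.8656, -2.4570)

At (3/2, -1/2): F = (6.6250, 9.5000).
Jacobian J = [[-10·s·t + 2·s - 1, -5·s^2 + 2·t], [5, -4]].
At the point, J = [[9.5000, -12.2500], [5.0000, -4.0000]] (det J = 23.2500).
Solving J·Δ = −F gives Δ = (-3.8656, -2.4570).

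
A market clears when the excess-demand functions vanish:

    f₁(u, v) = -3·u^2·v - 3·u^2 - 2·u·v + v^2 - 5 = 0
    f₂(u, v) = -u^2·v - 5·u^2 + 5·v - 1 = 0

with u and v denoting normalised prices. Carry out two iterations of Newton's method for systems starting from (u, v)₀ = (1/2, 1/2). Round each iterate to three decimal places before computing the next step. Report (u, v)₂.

(1.530, -1.364)

At (1/2, 1/2): F = (-6.375, 0.125).
Jacobian J = [[-6·u·v - 6·u - 2·v, -3·u^2 - 2·u + 2·v], [-2·u·v - 10·u, -u^2 + 5]].
At the point, J = [[-5.500, -0.750], [-5.500, 4.750]] (det J = -30.250).
Solving J·Δ = −F gives Δ = (-0.998, -1.182).
Then the next iterate is (u, v)₁ = (-0.498, -0.682).
Round to (-0.498, -0.682) and repeat: F = (-5.45074, -5.48088), J = [[2.31418, -1.11201], [4.30073, 4.75200]].
Δ = (2.028, -0.682), so (u, v)₂ = (1.530, -1.364).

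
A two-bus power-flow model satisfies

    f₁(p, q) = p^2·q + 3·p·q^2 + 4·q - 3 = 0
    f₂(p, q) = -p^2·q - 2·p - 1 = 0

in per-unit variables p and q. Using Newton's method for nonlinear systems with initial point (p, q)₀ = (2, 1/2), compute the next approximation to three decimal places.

At (2, 1/2): F = (2.500, -7.000).
Jacobian J = [[2·p·q + 3·q^2, p^2 + 6·p·q + 4], [-2·p·q - 2, -p^2]].
At the point, J = [[2.750, 14.000], [-4.000, -4.000]] (det J = 45.000).
Solving J·Δ = −F gives Δ = (-1.956, 0.206).
Then the next iterate is (p, q)₁ = (0.044, 0.706).

(0.044, 0.706)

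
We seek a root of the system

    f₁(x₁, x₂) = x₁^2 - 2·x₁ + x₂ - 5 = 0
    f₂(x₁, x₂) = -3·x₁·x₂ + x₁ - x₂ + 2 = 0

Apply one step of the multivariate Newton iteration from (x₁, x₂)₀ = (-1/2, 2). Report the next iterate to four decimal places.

(0.4643, 6.6429)

At (-1/2, 2): F = (-1.7500, 2.5000).
Jacobian J = [[2·x₁ - 2, 1], [-3·x₂ + 1, -3·x₁ - 1]].
At the point, J = [[-3.0000, 1.0000], [-5.0000, 0.5000]] (det J = 3.5000).
Solving J·Δ = −F gives Δ = (0.9643, 4.6429).
Then the next iterate is (x₁, x₂)₁ = (0.4643, 6.6429).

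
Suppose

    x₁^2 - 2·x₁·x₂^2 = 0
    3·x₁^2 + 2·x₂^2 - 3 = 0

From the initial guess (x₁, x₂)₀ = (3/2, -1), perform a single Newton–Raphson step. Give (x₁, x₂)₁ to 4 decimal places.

At (3/2, -1): F = (-0.7500, 5.7500).
Jacobian J = [[2·x₁ - 2·x₂^2, -4·x₁·x₂], [6·x₁, 4·x₂]].
At the point, J = [[1.0000, 6.0000], [9.0000, -4.0000]] (det J = -58.0000).
Solving J·Δ = −F gives Δ = (-0.5431, 0.2155).
Then the next iterate is (x₁, x₂)₁ = (0.9569, -0.7845).

(0.9569, -0.7845)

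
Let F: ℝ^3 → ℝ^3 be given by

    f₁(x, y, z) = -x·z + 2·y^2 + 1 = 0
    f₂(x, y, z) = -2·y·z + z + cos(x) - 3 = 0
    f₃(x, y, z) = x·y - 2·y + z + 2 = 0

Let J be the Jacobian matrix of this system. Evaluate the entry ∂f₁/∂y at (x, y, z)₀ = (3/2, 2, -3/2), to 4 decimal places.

8.0000

∂f₁/∂y = 4·y.
At (3/2, 2, -3/2) this is 8.0000.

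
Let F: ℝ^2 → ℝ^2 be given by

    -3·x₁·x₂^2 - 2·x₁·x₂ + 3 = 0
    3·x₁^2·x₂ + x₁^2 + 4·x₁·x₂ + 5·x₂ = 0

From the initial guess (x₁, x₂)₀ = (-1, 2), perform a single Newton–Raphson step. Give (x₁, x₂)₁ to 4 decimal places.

At (-1, 2): F = (19.0000, 9.0000).
Jacobian J = [[-3·x₂^2 - 2·x₂, -6·x₁·x₂ - 2·x₁], [6·x₁·x₂ + 2·x₁ + 4·x₂, 3·x₁^2 + 4·x₁ + 5]].
At the point, J = [[-16.0000, 14.0000], [-6.0000, 4.0000]] (det J = 20.0000).
Solving J·Δ = −F gives Δ = (2.5000, 1.5000).
Then the next iterate is (x₁, x₂)₁ = (1.5000, 3.5000).

(1.5000, 3.5000)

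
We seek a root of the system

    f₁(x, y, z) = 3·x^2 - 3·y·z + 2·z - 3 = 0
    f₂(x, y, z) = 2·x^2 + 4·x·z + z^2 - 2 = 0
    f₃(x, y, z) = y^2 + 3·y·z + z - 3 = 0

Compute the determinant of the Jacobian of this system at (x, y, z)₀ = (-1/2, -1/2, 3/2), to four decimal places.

J = [[6·x, -3·z, -3·y + 2], [4·x + 4·z, 0, 4·x + 2·z], [0, 2·y + 3·z, 3·y + 1]].
At the point, J = [[-3.0000, -4.5000, 3.5000], [4.0000, 0.0000, 1.0000], [0.0000, 3.5000, -0.5000]].
det J = 50.5000.

50.5000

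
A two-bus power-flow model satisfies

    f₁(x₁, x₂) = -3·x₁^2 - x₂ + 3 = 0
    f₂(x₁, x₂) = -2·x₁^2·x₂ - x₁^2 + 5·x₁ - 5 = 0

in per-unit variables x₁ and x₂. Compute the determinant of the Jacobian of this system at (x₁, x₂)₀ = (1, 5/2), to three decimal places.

5.000

J = [[-6·x₁, -1], [-4·x₁·x₂ - 2·x₁ + 5, -2·x₁^2]].
At the point, J = [[-6.000, -1.000], [-7.000, -2.000]].
det J = 5.000.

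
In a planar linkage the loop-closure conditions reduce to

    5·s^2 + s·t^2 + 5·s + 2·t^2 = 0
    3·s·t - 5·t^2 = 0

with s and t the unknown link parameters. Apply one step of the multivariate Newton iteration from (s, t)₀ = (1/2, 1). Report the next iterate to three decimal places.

(0.172, 0.472)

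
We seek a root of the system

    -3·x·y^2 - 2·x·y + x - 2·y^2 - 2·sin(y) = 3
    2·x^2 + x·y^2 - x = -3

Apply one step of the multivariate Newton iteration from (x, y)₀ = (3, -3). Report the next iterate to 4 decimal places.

At (3, -3): F = (-80.717760, 45.0000).
Jacobian J = [[-3·y^2 - 2·y + 1, -6·x·y - 2·x - 4·y - 2·cos(y)], [4·x + y^2 - 1, 2·x·y]].
At the point, J = [[-20.0000, 61.979985], [20.0000, -18.0000]] (det J = -879.599700).
Solving J·Δ = −F gives Δ = (-1.5191, 0.8121).
Then the next iterate is (x, y)₁ = (1.4809, -2.1879).

(1.4809, -2.1879)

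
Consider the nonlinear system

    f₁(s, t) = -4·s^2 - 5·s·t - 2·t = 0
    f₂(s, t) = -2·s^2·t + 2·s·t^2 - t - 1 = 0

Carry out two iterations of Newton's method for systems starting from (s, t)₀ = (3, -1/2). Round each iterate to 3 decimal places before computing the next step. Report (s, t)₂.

(1.040, -0.397)

At (3, -1/2): F = (-27.500, 10.000).
Jacobian J = [[-8·s - 5·t, -5·s - 2], [-4·s·t + 2·t^2, -2·s^2 + 4·s·t - 1]].
At the point, J = [[-21.500, -17.000], [6.500, -25.000]] (det J = 648.000).
Solving J·Δ = −F gives Δ = (-1.323, 0.056).
Then the next iterate is (s, t)₁ = (1.677, -0.444).
Round to (1.677, -0.444) and repeat: F = (-6.63838, 2.60254), J = [[-11.196, -10.385], [3.37262, -9.60301]].
Δ = (-0.637, 0.047), so (s, t)₂ = (1.040, -0.397).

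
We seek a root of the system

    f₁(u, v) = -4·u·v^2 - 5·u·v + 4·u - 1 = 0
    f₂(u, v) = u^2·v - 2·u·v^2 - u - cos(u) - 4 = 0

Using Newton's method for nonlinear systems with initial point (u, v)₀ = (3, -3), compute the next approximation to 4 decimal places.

(1.0392, -2.6725)

At (3, -3): F = (-52.0000, -87.010008).
Jacobian J = [[-4·v^2 - 5·v + 4, -8·u·v - 5·u], [2·u·v - 2·v^2 + sin(u) - 1, u^2 - 4·u·v]].
At the point, J = [[-17.0000, 57.0000], [-36.858880, 45.0000]] (det J = 1335.956160).
Solving J·Δ = −F gives Δ = (-1.9608, 0.3275).
Then the next iterate is (u, v)₁ = (1.0392, -2.6725).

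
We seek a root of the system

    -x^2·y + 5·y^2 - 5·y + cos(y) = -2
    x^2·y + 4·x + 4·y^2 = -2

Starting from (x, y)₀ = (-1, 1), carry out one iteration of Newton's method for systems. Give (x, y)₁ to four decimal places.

At (-1, 1): F = (1.540302, 3.0000).
Jacobian J = [[-2·x·y, -x^2 + 10·y - sin(y) - 5], [2·x·y + 4, x^2 + 8·y]].
At the point, J = [[2.0000, 3.158529], [2.0000, 9.0000]] (det J = 11.682942).
Solving J·Δ = −F gives Δ = (-0.3755, -0.2499).
Then the next iterate is (x, y)₁ = (-1.3755, 0.7501).

(-1.3755, 0.7501)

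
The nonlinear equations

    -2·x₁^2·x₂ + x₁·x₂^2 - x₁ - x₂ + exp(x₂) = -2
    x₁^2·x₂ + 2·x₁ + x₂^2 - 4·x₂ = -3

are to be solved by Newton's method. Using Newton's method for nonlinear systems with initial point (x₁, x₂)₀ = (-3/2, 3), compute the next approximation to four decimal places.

At (-3/2, 3): F = (-6.414463, 3.7500).
Jacobian J = [[-4·x₁·x₂ + x₂^2 - 1, -2·x₁^2 + 2·x₁·x₂ + exp(x₂) - 1], [2·x₁·x₂ + 2, x₁^2 + 2·x₂ - 4]].
At the point, J = [[26.0000, 5.585537], [-7.0000, 4.2500]] (det J = 149.598758).
Solving J·Δ = −F gives Δ = (0.3222, -0.3516).
Then the next iterate is (x₁, x₂)₁ = (-1.1778, 2.6484).

(-1.1778, 2.6484)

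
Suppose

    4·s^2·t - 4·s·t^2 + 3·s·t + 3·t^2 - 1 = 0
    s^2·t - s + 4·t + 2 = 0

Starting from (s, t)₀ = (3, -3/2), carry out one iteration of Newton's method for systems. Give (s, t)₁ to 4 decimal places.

(-1.2124, -3.1634)

At (3, -3/2): F = (-88.7500, -20.5000).
Jacobian J = [[8·s·t - 4·t^2 + 3·t, 4·s^2 - 8·s·t + 3·s + 6·t], [2·s·t - 1, s^2 + 4]].
At the point, J = [[-49.5000, 72.0000], [-10.0000, 13.0000]] (det J = 76.5000).
Solving J·Δ = −F gives Δ = (-4.2124, -1.6634).
Then the next iterate is (s, t)₁ = (-1.2124, -3.1634).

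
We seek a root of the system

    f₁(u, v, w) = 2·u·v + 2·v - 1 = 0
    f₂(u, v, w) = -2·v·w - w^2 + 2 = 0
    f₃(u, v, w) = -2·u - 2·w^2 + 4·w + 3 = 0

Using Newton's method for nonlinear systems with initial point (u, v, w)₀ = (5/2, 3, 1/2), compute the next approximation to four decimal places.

(2.4767, 0.1628, 0.7267)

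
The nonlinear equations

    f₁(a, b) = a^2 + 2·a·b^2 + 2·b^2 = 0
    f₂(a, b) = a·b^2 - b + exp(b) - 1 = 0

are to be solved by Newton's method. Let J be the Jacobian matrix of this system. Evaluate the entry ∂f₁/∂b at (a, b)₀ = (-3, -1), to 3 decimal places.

∂f₁/∂b = 4·a·b + 4·b.
At (-3, -1) this is 8.000.

8.000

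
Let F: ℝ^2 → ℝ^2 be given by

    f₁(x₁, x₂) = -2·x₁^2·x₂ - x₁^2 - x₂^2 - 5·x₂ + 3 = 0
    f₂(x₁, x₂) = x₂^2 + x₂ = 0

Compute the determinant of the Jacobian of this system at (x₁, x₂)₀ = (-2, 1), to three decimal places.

36.000

J = [[-4·x₁·x₂ - 2·x₁, -2·x₁^2 - 2·x₂ - 5], [0, 2·x₂ + 1]].
At the point, J = [[12.000, -15.000], [0.000, 3.000]].
det J = 36.000.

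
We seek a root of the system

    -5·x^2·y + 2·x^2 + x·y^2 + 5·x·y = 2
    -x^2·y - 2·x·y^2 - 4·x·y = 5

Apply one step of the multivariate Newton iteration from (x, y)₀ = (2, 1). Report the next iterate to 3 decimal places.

(3.433, -0.767)

At (2, 1): F = (-2.000, -21.000).
Jacobian J = [[-10·x·y + 4·x + y^2 + 5·y, -5·x^2 + 2·x·y + 5·x], [-2·x·y - 2·y^2 - 4·y, -x^2 - 4·x·y - 4·x]].
At the point, J = [[-6.000, -6.000], [-10.000, -20.000]] (det J = 60.000).
Solving J·Δ = −F gives Δ = (1.433, -1.767).
Then the next iterate is (x, y)₁ = (3.433, -0.767).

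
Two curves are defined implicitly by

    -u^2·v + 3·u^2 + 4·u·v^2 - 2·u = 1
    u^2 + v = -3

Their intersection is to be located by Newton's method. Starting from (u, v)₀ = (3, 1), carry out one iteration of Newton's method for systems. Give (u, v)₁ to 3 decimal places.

(0.737, 1.579)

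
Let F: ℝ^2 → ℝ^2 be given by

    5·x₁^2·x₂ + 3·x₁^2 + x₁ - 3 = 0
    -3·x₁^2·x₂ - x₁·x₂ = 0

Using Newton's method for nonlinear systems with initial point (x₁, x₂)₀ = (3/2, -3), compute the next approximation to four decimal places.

(0.6115, -3.2308)

At (3/2, -3): F = (-28.5000, 24.7500).
Jacobian J = [[10·x₁·x₂ + 6·x₁ + 1, 5·x₁^2], [-6·x₁·x₂ - x₂, -3·x₁^2 - x₁]].
At the point, J = [[-35.0000, 11.2500], [30.0000, -8.2500]] (det J = -48.7500).
Solving J·Δ = −F gives Δ = (-0.8885, -0.2308).
Then the next iterate is (x₁, x₂)₁ = (0.6115, -3.2308).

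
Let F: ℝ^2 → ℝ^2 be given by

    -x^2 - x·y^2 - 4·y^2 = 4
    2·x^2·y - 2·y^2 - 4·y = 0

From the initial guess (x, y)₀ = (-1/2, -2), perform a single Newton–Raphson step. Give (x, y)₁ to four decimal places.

At (-1/2, -2): F = (-18.2500, -1.0000).
Jacobian J = [[-2·x - y^2, -2·x·y - 8·y], [4·x·y, 2·x^2 - 4·y - 4]].
At the point, J = [[-3.0000, 14.0000], [4.0000, 4.5000]] (det J = -69.5000).
Solving J·Δ = −F gives Δ = (-0.9802, 1.0935).
Then the next iterate is (x, y)₁ = (-1.4802, -0.9065).

(-1.4802, -0.9065)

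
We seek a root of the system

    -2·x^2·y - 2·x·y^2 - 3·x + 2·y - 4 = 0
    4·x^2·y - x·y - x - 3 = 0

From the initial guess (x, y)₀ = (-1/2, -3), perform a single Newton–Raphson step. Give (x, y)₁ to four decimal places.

(0.7667, -10.1556)

At (-1/2, -3): F = (2.0000, -7.0000).
Jacobian J = [[-4·x·y - 2·y^2 - 3, -2·x^2 - 4·x·y + 2], [8·x·y - y - 1, 4·x^2 - x]].
At the point, J = [[-27.0000, -4.5000], [14.0000, 1.5000]] (det J = 22.5000).
Solving J·Δ = −F gives Δ = (1.2667, -7.1556).
Then the next iterate is (x, y)₁ = (0.7667, -10.1556).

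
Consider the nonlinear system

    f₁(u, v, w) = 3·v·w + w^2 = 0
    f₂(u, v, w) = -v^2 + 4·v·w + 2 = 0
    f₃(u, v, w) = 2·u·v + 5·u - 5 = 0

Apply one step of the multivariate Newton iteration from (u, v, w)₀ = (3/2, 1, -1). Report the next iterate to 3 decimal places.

(1.071, 0.167, -1.500)

At (3/2, 1, -1): F = (-2.000, -3.000, 5.500).
Jacobian J = [[0, 3·w, 3·v + 2·w], [0, -2·v + 4·w, 4·v], [2·v + 5, 2·u, 0]].
At the point, J = [[0.000, -3.000, 1.000], [0.000, -6.000, 4.000], [7.000, 3.000, 0.000]] (det J = -42.000).
Solving J·Δ = −F gives Δ = (-0.429, -0.833, -0.500).
Then the next iterate is (u, v, w)₁ = (1.071, 0.167, -1.500).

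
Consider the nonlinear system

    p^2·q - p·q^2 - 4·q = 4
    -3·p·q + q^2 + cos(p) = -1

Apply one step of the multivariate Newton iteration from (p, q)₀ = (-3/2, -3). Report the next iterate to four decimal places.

At (-3/2, -3): F = (14.7500, -3.429263).
Jacobian J = [[2·p·q - q^2, p^2 - 2·p·q - 4], [-3·q - sin(p), -3·p + 2·q]].
At the point, J = [[0.0000, -10.7500], [9.997495, -1.5000]] (det J = 107.473071).
Solving J·Δ = −F gives Δ = (0.5489, 1.3721).
Then the next iterate is (p, q)₁ = (-0.9511, -1.6279).

(-0.9511, -1.6279)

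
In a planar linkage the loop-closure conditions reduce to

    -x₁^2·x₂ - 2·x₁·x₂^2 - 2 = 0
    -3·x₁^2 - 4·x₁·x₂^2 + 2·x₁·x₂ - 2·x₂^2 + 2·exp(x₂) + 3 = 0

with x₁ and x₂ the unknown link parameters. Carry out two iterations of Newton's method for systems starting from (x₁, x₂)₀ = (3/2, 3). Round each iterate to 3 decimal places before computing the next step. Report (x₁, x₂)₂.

(1.504, -0.126)

At (3/2, 3): F = (-35.750, -26.57893).
Jacobian J = [[-2·x₁·x₂ - 2·x₂^2, -x₁^2 - 4·x₁·x₂], [-6·x₁ - 4·x₂^2 + 2·x₂, -8·x₁·x₂ + 2·x₁ - 4·x₂ + 2·exp(x₂)]].
At the point, J = [[-27.000, -20.250], [-39.000, -4.82893]] (det J = -659.36899).
Solving J·Δ = −F gives Δ = (-0.554, -1.026).
Then the next iterate is (x₁, x₂)₁ = (0.946, 1.974).
Round to (0.946, 1.974) and repeat: F = (-11.13908, -4.08948), J = [[-11.52816, -8.36453], [-17.31470, -6.54440]].
Δ = (0.558, -2.100), so (x₁, x₂)₂ = (1.504, -0.126).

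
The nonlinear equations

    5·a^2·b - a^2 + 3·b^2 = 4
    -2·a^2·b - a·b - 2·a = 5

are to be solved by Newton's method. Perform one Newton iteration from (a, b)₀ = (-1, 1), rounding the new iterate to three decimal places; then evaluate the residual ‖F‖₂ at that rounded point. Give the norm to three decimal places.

At (-1, 1): F = (3.000, -4.000).
Jacobian J = [[10·a·b - 2·a, 5·a^2 + 6·b], [-4·a·b - b - 2, -2·a^2 - a]].
At the point, J = [[-8.000, 11.000], [1.000, -1.000]] (det J = -3.000).
Solving J·Δ = −F gives Δ = (13.667, 9.667).
Then the next iterate is (a, b)₁ = (12.667, 10.667).
Re-evaluating at (12.667, 10.667): F = (8734.65661, -3588.55482), so ‖F‖₂ = 9443.090.

9443.090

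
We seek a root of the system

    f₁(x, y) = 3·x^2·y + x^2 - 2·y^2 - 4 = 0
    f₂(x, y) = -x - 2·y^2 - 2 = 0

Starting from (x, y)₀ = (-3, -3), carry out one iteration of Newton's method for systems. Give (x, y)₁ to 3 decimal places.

At (-3, -3): F = (-94.000, -17.000).
Jacobian J = [[6·x·y + 2·x, 3·x^2 - 4·y], [-1, -4·y]].
At the point, J = [[48.000, 39.000], [-1.000, 12.000]] (det J = 615.000).
Solving J·Δ = −F gives Δ = (0.756, 1.480).
Then the next iterate is (x, y)₁ = (-2.244, -1.520).

(-2.244, -1.520)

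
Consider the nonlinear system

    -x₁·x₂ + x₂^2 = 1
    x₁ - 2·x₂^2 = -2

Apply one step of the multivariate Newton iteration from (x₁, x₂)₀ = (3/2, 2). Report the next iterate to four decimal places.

At (3/2, 2): F = (0.0000, -4.5000).
Jacobian J = [[-x₂, -x₁ + 2·x₂], [1, -4·x₂]].
At the point, J = [[-2.0000, 2.5000], [1.0000, -8.0000]] (det J = 13.5000).
Solving J·Δ = −F gives Δ = (-0.8333, -0.6667).
Then the next iterate is (x₁, x₂)₁ = (0.6667, 1.3333).

(0.6667, 1.3333)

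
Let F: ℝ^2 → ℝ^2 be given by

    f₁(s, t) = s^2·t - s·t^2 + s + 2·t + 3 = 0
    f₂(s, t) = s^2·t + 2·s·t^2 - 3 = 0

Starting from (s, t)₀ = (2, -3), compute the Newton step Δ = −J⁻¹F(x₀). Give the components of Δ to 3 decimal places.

At (2, -3): F = (-31.000, 21.000).
Jacobian J = [[2·s·t - t^2 + 1, s^2 - 2·s·t + 2], [2·s·t + 2·t^2, s^2 + 4·s·t]].
At the point, J = [[-20.000, 18.000], [6.000, -20.000]] (det J = 292.000).
Solving J·Δ = −F gives Δ = (-0.829, 0.801).

(-0.829, 0.801)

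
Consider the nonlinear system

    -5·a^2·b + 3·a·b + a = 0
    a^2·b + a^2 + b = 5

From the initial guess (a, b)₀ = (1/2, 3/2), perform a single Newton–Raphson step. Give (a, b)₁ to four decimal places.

At (1/2, 3/2): F = (0.8750, -2.8750).
Jacobian J = [[-10·a·b + 3·b + 1, -5·a^2 + 3·a], [2·a·b + 2·a, a^2 + 1]].
At the point, J = [[-2.0000, 0.2500], [2.5000, 1.2500]] (det J = -3.1250).
Solving J·Δ = −F gives Δ = (0.5800, 1.1400).
Then the next iterate is (a, b)₁ = (1.0800, 2.6400).

(1.0800, 2.6400)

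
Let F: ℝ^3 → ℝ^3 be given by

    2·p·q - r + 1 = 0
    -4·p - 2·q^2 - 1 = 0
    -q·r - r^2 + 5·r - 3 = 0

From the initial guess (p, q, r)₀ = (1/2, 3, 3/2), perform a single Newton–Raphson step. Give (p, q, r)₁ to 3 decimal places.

At (1/2, 3, 3/2): F = (2.500, -21.000, -2.250).
Jacobian J = [[2·q, 2·p, -1], [-4, -4·q, 0], [0, -r, -q - 2·r + 5]].
At the point, J = [[6.000, 1.000, -1.000], [-4.000, -12.000, 0.000], [0.000, -1.500, -1.000]] (det J = 62.000).
Solving J·Δ = −F gives Δ = (-0.073, -1.726, 0.339).
Then the next iterate is (p, q, r)₁ = (0.427, 1.274, 1.839).

(0.427, 1.274, 1.839)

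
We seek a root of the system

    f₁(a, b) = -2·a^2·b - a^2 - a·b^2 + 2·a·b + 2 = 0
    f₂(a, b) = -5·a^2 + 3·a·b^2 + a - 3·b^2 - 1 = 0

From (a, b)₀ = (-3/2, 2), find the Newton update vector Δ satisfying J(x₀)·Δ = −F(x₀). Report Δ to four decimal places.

At (-3/2, 2): F = (-9.2500, -43.7500).
Jacobian J = [[-4·a·b - 2·a - b^2 + 2·b, -2·a^2 - 2·a·b + 2·a], [-10·a + 3·b^2 + 1, 6·a·b - 6·b]].
At the point, J = [[15.0000, -1.5000], [28.0000, -30.0000]] (det J = -408.0000).
Solving J·Δ = −F gives Δ = (0.5193, -0.9737).

(0.5193, -0.9737)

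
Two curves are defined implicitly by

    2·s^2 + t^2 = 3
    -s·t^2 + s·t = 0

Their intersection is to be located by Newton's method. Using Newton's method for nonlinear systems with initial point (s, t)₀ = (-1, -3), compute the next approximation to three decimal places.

(-0.636, -1.909)

At (-1, -3): F = (8.000, 12.000).
Jacobian J = [[4·s, 2·t], [-t^2 + t, -2·s·t + s]].
At the point, J = [[-4.000, -6.000], [-12.000, -7.000]] (det J = -44.000).
Solving J·Δ = −F gives Δ = (0.364, 1.091).
Then the next iterate is (s, t)₁ = (-0.636, -1.909).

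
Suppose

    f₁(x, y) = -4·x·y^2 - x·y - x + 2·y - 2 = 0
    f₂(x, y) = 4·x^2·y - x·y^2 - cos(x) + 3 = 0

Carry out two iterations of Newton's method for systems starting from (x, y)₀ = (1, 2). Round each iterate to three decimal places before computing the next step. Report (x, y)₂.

At (1, 2): F = (-17.000, 6.45970).
Jacobian J = [[-4·y^2 - y - 1, -8·x·y - x + 2], [8·x·y - y^2 + sin(x), 4·x^2 - 2·x·y]].
At the point, J = [[-19.000, -15.000], [12.84147, 0.000]] (det J = 192.62206).
Solving J·Δ = −F gives Δ = (-0.503, -0.496).
Then the next iterate is (x, y)₁ = (0.497, 1.504).
Round to (0.497, 1.504) and repeat: F = (-4.73338, 2.48277), J = [[-11.55206, -4.47690], [4.19468, -0.50694]].
Δ = (-0.549, 0.358), so (x, y)₂ = (-0.052, 1.862).

(-0.052, 1.862)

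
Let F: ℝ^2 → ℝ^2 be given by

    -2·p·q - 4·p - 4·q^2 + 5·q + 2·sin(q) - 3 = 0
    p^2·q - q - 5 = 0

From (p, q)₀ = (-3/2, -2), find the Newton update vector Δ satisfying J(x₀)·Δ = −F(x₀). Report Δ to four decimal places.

(0.9729, 1.3302)

At (-3/2, -2): F = (-30.818595, -7.5000).
Jacobian J = [[-2·q - 4, -2·p - 8·q + 2·cos(q) + 5], [2·p·q, p^2 - 1]].
At the point, J = [[0.0000, 23.167706], [6.0000, 1.2500]] (det J = -139.006238).
Solving J·Δ = −F gives Δ = (0.9729, 1.3302).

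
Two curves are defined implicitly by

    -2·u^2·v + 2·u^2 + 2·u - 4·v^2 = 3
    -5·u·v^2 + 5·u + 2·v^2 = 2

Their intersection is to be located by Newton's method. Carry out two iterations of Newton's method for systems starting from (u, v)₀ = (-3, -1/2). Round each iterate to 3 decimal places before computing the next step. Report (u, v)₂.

(-1.598, -1.004)

At (-3, -1/2): F = (17.000, -12.750).
Jacobian J = [[-4·u·v + 4·u + 2, -2·u^2 - 8·v], [-5·v^2 + 5, -10·u·v + 4·v]].
At the point, J = [[-16.000, -14.000], [3.750, -17.000]] (det J = 324.500).
Solving J·Δ = −F gives Δ = (1.441, -0.432).
Then the next iterate is (u, v)₁ = (-1.559, -0.932).
Round to (-1.559, -0.932) and repeat: F = (-0.20112, -1.28683), J = [[-10.04795, 2.59504], [0.65688, -18.25788]].
Δ = (-0.039, -0.072), so (u, v)₂ = (-1.598, -1.004).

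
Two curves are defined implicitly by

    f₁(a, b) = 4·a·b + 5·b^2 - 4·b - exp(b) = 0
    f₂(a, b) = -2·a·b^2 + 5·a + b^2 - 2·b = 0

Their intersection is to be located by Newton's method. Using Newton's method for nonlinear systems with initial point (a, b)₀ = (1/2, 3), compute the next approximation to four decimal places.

(0.6284, 0.4155)

At (1/2, 3): F = (18.914463, -3.5000).
Jacobian J = [[4·b, 4·a + 10·b - exp(b) - 4], [-2·b^2 + 5, -4·a·b + 2·b - 2]].
At the point, J = [[12.0000, 7.914463], [-13.0000, -2.0000]] (det J = 78.888020).
Solving J·Δ = −F gives Δ = (0.1284, -2.5845).
Then the next iterate is (a, b)₁ = (0.6284, 0.4155).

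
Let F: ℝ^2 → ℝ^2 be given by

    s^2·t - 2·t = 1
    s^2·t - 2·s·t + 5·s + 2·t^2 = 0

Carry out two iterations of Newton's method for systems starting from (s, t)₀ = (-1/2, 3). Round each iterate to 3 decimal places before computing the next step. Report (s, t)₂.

At (-1/2, 3): F = (-6.250, 19.250).
Jacobian J = [[2·s·t, s^2 - 2], [2·s·t - 2·t + 5, s^2 - 2·s + 4·t]].
At the point, J = [[-3.000, -1.750], [-4.000, 13.250]] (det J = -46.750).
Solving J·Δ = −F gives Δ = (-1.051, -1.770).
Then the next iterate is (s, t)₁ = (-1.551, 1.230).
Round to (-1.551, 1.230) and repeat: F = (-0.50111, 2.04515), J = [[-3.81546, 0.40560], [-1.27546, 10.42760]].
Δ = (-0.154, -0.215), so (s, t)₂ = (-1.705, 1.015).

(-1.705, 1.015)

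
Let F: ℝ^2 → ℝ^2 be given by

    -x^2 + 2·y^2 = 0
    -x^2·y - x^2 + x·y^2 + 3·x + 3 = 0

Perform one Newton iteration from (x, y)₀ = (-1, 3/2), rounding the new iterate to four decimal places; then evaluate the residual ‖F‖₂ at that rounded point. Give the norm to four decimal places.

At (-1, 3/2): F = (3.5000, -4.7500).
Jacobian J = [[-2·x, 4·y], [-2·x·y - 2·x + y^2 + 3, -x^2 + 2·x·y]].
At the point, J = [[2.0000, 6.0000], [10.2500, -4.0000]] (det J = -69.5000).
Solving J·Δ = −F gives Δ = (0.2086, -0.6529).
Then the next iterate is (x, y)₁ = (-0.7914, 0.8471).
Re-evaluating at (-0.7914, 0.8471): F = (0.808843, -1.098956), so ‖F‖₂ = 1.3645.

1.3645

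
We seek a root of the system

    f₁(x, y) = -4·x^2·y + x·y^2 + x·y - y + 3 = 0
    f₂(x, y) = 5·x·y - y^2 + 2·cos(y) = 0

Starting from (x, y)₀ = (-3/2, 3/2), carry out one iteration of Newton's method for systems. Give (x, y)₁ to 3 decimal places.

At (-3/2, 3/2): F = (-17.625, -13.35853).
Jacobian J = [[-8·x·y + y^2 + y, -4·x^2 + 2·x·y + x - 1], [5·y, 5·x - 2·y - 2·sin(y)]].
At the point, J = [[21.750, -16.000], [7.500, -12.49499]] (det J = -151.76603).
Solving J·Δ = −F gives Δ = (0.043, -1.043).
Then the next iterate is (x, y)₁ = (-1.457, 0.457).

(-1.457, 0.457)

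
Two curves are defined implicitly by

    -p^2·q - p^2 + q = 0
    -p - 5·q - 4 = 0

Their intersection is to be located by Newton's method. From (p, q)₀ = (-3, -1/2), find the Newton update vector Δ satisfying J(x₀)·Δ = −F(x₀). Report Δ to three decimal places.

At (-3, -1/2): F = (-5.000, 1.500).
Jacobian J = [[-2·p·q - 2·p, -p^2 + 1], [-1, -5]].
At the point, J = [[3.000, -8.000], [-1.000, -5.000]] (det J = -23.000).
Solving J·Δ = −F gives Δ = (1.609, -0.022).

(1.609, -0.022)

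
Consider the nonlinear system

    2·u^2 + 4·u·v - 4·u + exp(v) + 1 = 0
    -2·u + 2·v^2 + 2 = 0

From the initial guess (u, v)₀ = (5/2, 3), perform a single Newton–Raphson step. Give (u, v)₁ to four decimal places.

(1.8057, 1.6343)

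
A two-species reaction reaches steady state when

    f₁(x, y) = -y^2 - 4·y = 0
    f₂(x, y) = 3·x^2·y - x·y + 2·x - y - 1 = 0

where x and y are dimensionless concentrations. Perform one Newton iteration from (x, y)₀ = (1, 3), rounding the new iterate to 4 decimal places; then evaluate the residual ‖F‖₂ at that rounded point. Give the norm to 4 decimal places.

At (1, 3): F = (-21.0000, 4.0000).
Jacobian J = [[0, -2·y - 4], [6·x·y - y + 2, 3·x^2 - x - 1]].
At the point, J = [[0.0000, -10.0000], [17.0000, 1.0000]] (det J = 170.0000).
Solving J·Δ = −F gives Δ = (-0.1118, -2.1000).
Then the next iterate is (x, y)₁ = (0.8882, 0.9000).
Re-evaluating at (0.8882, 0.9000): F = (-4.4100, 1.207048), so ‖F‖₂ = 4.5722.

4.5722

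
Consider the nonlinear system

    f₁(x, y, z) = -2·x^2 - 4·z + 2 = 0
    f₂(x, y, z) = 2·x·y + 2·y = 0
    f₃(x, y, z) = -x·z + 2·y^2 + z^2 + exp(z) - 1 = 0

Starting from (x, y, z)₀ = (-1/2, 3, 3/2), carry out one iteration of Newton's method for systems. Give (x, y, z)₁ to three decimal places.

At (-1/2, 3, 3/2): F = (-4.500, 3.000, 24.48169).
Jacobian J = [[-4·x, 0, -4], [2·y, 2·x + 2, 0], [-z, 4·y, -x + 2·z + exp(z)]].
At the point, J = [[2.000, 0.000, -4.000], [6.000, 1.000, 0.000], [-1.500, 12.000, 7.98169]] (det J = -278.03662).
Solving J·Δ = −F gives Δ = (-0.295, -1.231, -1.272).
Then the next iterate is (x, y, z)₁ = (-0.795, 1.769, 0.228).

(-0.795, 1.769, 0.228)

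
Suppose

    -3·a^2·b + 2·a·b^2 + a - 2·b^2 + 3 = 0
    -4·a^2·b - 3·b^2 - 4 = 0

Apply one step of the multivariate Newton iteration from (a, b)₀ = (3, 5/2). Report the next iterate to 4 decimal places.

(2.0963, 1.3524)

At (3, 5/2): F = (-36.5000, -112.7500).
Jacobian J = [[-6·a·b + 2·b^2 + 1, -3·a^2 + 4·a·b - 4·b], [-8·a·b, -4·a^2 - 6·b]].
At the point, J = [[-31.5000, -7.0000], [-60.0000, -51.0000]] (det J = 1186.5000).
Solving J·Δ = −F gives Δ = (-0.9037, -1.1476).
Then the next iterate is (a, b)₁ = (2.0963, 1.3524).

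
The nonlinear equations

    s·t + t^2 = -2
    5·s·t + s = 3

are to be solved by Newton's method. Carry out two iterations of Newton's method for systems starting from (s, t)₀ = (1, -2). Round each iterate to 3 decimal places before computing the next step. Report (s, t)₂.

At (1, -2): F = (4.000, -12.000).
Jacobian J = [[t, s + 2·t], [5·t + 1, 5·s]].
At the point, J = [[-2.000, -3.000], [-9.000, 5.000]] (det J = -37.000).
Solving J·Δ = −F gives Δ = (-0.432, 1.622).
Then the next iterate is (s, t)₁ = (0.568, -0.378).
Round to (0.568, -0.378) and repeat: F = (1.92818, -3.50552), J = [[-0.378, -0.188], [-0.890, 2.840]].
Δ = (3.882, 2.451), so (s, t)₂ = (4.450, 2.073).

(4.450, 2.073)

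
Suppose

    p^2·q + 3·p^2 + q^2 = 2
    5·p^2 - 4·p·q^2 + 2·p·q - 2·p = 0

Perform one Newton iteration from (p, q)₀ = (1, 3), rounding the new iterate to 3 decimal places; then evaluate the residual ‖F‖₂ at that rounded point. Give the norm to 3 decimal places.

5.875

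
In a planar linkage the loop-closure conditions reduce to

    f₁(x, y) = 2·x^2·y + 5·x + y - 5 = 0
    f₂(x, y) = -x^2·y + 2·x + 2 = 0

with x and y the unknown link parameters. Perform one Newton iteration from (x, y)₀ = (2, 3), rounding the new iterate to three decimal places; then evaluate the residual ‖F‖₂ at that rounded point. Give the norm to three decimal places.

At (2, 3): F = (32.000, -6.000).
Jacobian J = [[4·x·y + 5, 2·x^2 + 1], [-2·x·y + 2, -x^2]].
At the point, J = [[29.000, 9.000], [-10.000, -4.000]] (det J = -26.000).
Solving J·Δ = −F gives Δ = (-2.846, 5.615).
Then the next iterate is (x, y)₁ = (-0.846, 8.615).
Re-evaluating at (-0.846, 8.615): F = (11.71679, -5.85789), so ‖F‖₂ = 13.100.

13.100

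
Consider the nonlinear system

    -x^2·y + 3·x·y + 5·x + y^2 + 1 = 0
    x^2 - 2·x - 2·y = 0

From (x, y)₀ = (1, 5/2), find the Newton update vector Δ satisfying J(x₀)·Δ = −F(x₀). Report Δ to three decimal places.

(0.500, -3.000)

At (1, 5/2): F = (17.250, -6.000).
Jacobian J = [[-2·x·y + 3·y + 5, -x^2 + 3·x + 2·y], [2·x - 2, -2]].
At the point, J = [[7.500, 7.000], [0.000, -2.000]] (det J = -15.000).
Solving J·Δ = −F gives Δ = (0.500, -3.000).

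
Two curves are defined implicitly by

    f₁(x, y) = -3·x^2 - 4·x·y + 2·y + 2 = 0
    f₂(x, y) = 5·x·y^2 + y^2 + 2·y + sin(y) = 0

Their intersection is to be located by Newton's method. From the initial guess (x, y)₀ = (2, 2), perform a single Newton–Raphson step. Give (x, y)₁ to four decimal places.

At (2, 2): F = (-22.0000, 48.909297).
Jacobian J = [[-6·x - 4·y, -4·x + 2], [5·y^2, 10·x·y + 2·y + cos(y) + 2]].
At the point, J = [[-20.0000, -6.0000], [20.0000, 45.583853]] (det J = -791.677063).
Solving J·Δ = −F gives Δ = (-0.8961, -0.6798).
Then the next iterate is (x, y)₁ = (1.1039, 1.3202).

(1.1039, 1.3202)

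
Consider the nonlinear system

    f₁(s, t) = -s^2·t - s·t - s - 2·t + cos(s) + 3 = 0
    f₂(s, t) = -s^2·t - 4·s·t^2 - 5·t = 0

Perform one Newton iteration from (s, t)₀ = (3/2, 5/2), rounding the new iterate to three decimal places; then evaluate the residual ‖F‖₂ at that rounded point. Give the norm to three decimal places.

17.584

At (3/2, 5/2): F = (-12.80426, -55.625).
Jacobian J = [[-2·s·t - t - sin(s) - 1, -s^2 - s - 2], [-2·s·t - 4·t^2, -s^2 - 8·s·t - 5]].
At the point, J = [[-11.99749, -5.750], [-32.500, -37.250]] (det J = 260.03169).
Solving J·Δ = −F gives Δ = (-0.604, -0.966).
Then the next iterate is (s, t)₁ = (0.896, 1.534).
Re-evaluating at (0.896, 1.534): F = (-2.94525, -17.33523), so ‖F‖₂ = 17.584.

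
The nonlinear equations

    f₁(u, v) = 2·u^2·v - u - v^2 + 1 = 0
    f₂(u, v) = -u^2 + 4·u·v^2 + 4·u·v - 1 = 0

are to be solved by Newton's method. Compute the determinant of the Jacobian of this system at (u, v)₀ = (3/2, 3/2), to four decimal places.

J = [[4·u·v - 1, 2·u^2 - 2·v], [-2·u + 4·v^2 + 4·v, 8·u·v + 4·u]].
At the point, J = [[8.0000, 1.5000], [12.0000, 24.0000]].
det J = 174.0000.

174.0000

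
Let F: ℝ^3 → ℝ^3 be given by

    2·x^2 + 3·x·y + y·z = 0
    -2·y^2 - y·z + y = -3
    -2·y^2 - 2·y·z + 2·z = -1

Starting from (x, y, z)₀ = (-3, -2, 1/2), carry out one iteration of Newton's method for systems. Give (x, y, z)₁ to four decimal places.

(-1.3889, -1.2432, 0.2838)

At (-3, -2, 1/2): F = (35.0000, -6.0000, -4.0000).
Jacobian J = [[4·x + 3·y, 3·x + z, y], [0, -4·y - z + 1, -y], [0, -4·y - 2·z, -2·y + 2]].
At the point, J = [[-18.0000, -8.5000, -2.0000], [0.0000, 8.5000, 2.0000], [0.0000, 7.0000, 6.0000]] (det J = -666.0000).
Solving J·Δ = −F gives Δ = (1.6111, 0.7568, -0.2162).
Then the next iterate is (x, y, z)₁ = (-1.3889, -1.2432, 0.2838).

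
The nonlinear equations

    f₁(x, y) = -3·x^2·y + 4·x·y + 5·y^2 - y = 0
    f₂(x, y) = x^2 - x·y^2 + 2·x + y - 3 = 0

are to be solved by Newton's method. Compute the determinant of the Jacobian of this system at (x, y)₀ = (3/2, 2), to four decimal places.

31.7500

J = [[-6·x·y + 4·y, -3·x^2 + 4·x + 10·y - 1], [2·x - y^2 + 2, -2·x·y + 1]].
At the point, J = [[-10.0000, 18.2500], [1.0000, -5.0000]].
det J = 31.7500.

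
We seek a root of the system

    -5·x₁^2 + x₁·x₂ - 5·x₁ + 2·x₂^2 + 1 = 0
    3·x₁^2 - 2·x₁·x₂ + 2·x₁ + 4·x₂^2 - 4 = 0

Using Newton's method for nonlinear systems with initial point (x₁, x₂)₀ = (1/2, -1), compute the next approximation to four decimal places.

(0.3310, -0.8259)

At (1/2, -1): F = (-1.2500, 2.7500).
Jacobian J = [[-10·x₁ + x₂ - 5, x₁ + 4·x₂], [6·x₁ - 2·x₂ + 2, -2·x₁ + 8·x₂]].
At the point, J = [[-11.0000, -3.5000], [7.0000, -9.0000]] (det J = 123.5000).
Solving J·Δ = −F gives Δ = (-0.1690, 0.1741).
Then the next iterate is (x₁, x₂)₁ = (0.3310, -0.8259).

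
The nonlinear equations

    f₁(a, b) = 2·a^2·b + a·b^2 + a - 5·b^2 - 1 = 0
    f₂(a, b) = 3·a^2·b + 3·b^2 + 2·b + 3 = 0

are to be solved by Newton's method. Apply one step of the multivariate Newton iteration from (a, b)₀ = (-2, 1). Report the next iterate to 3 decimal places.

At (-2, 1): F = (-2.000, 20.000).
Jacobian J = [[4·a·b + b^2 + 1, 2·a^2 + 2·a·b - 10·b], [6·a·b, 3·a^2 + 6·b + 2]].
At the point, J = [[-6.000, -6.000], [-12.000, 20.000]] (det J = -192.000).
Solving J·Δ = −F gives Δ = (0.417, -0.750).
Then the next iterate is (a, b)₁ = (-1.583, 0.250).

(-1.583, 0.250)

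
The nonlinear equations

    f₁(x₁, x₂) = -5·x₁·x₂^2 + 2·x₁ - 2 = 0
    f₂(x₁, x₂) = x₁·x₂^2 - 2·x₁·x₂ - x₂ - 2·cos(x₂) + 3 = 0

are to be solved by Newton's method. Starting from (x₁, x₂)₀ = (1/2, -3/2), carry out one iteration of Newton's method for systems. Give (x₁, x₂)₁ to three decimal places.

At (1/2, -3/2): F = (-6.625, 6.98353).
Jacobian J = [[-5·x₂^2 + 2, -10·x₁·x₂], [x₂^2 - 2·x₂, 2·x₁·x₂ - 2·x₁ + 2·sin(x₂) - 1]].
At the point, J = [[-9.250, 7.500], [5.250, -5.49499]] (det J = 11.45366).
Solving J·Δ = −F gives Δ = (1.395, 2.603).
Then the next iterate is (x₁, x₂)₁ = (1.895, 1.103).

(1.895, 1.103)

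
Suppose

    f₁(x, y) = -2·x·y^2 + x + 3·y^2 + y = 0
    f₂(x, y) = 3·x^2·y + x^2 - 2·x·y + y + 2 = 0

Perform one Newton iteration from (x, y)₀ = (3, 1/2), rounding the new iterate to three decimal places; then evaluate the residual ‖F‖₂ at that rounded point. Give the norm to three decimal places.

At (3, 1/2): F = (2.750, 22.000).
Jacobian J = [[-2·y^2 + 1, -4·x·y + 6·y + 1], [6·x·y + 2·x - 2·y, 3·x^2 - 2·x + 1]].
At the point, J = [[0.500, -2.000], [14.000, 22.000]] (det J = 39.000).
Solving J·Δ = −F gives Δ = (-2.679, 0.705).
Then the next iterate is (x, y)₁ = (0.321, 1.205).
Re-evaluating at (0.321, 1.205): F = (4.94987, 2.90692), so ‖F‖₂ = 5.740.

5.740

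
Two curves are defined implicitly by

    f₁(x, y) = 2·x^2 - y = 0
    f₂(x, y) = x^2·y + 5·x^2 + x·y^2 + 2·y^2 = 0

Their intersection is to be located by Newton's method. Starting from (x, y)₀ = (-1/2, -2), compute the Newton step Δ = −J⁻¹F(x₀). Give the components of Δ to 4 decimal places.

(0.6100, 1.2800)

At (-1/2, -2): F = (2.5000, 6.7500).
Jacobian J = [[4·x, -1], [2·x·y + 10·x + y^2, x^2 + 2·x·y + 4·y]].
At the point, J = [[-2.0000, -1.0000], [1.0000, -5.7500]] (det J = 12.5000).
Solving J·Δ = −F gives Δ = (0.6100, 1.2800).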